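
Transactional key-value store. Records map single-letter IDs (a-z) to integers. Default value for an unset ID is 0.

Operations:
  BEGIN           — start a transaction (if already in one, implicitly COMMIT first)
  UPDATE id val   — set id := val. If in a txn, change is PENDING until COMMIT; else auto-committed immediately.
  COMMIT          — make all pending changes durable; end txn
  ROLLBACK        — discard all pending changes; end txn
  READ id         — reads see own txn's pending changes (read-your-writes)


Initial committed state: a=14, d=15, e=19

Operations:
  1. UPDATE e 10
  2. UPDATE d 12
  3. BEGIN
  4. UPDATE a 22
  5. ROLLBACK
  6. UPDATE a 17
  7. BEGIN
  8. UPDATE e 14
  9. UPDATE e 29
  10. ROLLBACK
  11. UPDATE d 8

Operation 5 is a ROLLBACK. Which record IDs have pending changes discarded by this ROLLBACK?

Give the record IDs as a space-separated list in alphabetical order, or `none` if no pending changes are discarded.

Initial committed: {a=14, d=15, e=19}
Op 1: UPDATE e=10 (auto-commit; committed e=10)
Op 2: UPDATE d=12 (auto-commit; committed d=12)
Op 3: BEGIN: in_txn=True, pending={}
Op 4: UPDATE a=22 (pending; pending now {a=22})
Op 5: ROLLBACK: discarded pending ['a']; in_txn=False
Op 6: UPDATE a=17 (auto-commit; committed a=17)
Op 7: BEGIN: in_txn=True, pending={}
Op 8: UPDATE e=14 (pending; pending now {e=14})
Op 9: UPDATE e=29 (pending; pending now {e=29})
Op 10: ROLLBACK: discarded pending ['e']; in_txn=False
Op 11: UPDATE d=8 (auto-commit; committed d=8)
ROLLBACK at op 5 discards: ['a']

Answer: a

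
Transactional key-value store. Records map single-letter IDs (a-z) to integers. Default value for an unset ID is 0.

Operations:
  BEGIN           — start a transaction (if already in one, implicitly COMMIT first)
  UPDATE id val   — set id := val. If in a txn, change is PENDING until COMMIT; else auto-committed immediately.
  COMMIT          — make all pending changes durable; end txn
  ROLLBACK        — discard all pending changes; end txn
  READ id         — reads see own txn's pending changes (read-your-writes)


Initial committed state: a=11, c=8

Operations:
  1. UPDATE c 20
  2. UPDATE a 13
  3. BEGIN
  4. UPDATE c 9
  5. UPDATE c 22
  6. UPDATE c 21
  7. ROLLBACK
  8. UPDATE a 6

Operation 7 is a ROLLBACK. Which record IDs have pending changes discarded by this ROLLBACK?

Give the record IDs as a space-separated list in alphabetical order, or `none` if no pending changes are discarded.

Initial committed: {a=11, c=8}
Op 1: UPDATE c=20 (auto-commit; committed c=20)
Op 2: UPDATE a=13 (auto-commit; committed a=13)
Op 3: BEGIN: in_txn=True, pending={}
Op 4: UPDATE c=9 (pending; pending now {c=9})
Op 5: UPDATE c=22 (pending; pending now {c=22})
Op 6: UPDATE c=21 (pending; pending now {c=21})
Op 7: ROLLBACK: discarded pending ['c']; in_txn=False
Op 8: UPDATE a=6 (auto-commit; committed a=6)
ROLLBACK at op 7 discards: ['c']

Answer: c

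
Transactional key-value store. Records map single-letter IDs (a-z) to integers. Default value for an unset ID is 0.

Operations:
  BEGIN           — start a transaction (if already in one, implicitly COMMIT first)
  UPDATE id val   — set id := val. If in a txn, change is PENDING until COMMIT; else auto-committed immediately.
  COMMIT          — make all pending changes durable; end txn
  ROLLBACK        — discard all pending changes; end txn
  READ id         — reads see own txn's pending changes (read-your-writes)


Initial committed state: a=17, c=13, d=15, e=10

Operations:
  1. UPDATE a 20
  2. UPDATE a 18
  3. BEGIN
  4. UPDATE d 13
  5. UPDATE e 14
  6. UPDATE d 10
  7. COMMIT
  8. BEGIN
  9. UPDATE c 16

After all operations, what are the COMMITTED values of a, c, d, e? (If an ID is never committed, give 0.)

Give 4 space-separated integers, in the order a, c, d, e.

Initial committed: {a=17, c=13, d=15, e=10}
Op 1: UPDATE a=20 (auto-commit; committed a=20)
Op 2: UPDATE a=18 (auto-commit; committed a=18)
Op 3: BEGIN: in_txn=True, pending={}
Op 4: UPDATE d=13 (pending; pending now {d=13})
Op 5: UPDATE e=14 (pending; pending now {d=13, e=14})
Op 6: UPDATE d=10 (pending; pending now {d=10, e=14})
Op 7: COMMIT: merged ['d', 'e'] into committed; committed now {a=18, c=13, d=10, e=14}
Op 8: BEGIN: in_txn=True, pending={}
Op 9: UPDATE c=16 (pending; pending now {c=16})
Final committed: {a=18, c=13, d=10, e=14}

Answer: 18 13 10 14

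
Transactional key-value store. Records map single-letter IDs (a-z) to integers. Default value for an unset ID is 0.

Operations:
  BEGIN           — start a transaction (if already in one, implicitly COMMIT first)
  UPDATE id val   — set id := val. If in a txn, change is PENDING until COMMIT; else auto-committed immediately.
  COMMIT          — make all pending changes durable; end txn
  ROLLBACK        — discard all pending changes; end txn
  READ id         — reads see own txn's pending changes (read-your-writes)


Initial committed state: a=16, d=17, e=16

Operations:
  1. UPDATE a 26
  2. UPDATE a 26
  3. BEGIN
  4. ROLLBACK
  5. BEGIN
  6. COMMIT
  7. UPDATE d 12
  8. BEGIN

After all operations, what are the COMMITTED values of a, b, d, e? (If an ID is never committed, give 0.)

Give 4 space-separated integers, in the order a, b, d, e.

Initial committed: {a=16, d=17, e=16}
Op 1: UPDATE a=26 (auto-commit; committed a=26)
Op 2: UPDATE a=26 (auto-commit; committed a=26)
Op 3: BEGIN: in_txn=True, pending={}
Op 4: ROLLBACK: discarded pending []; in_txn=False
Op 5: BEGIN: in_txn=True, pending={}
Op 6: COMMIT: merged [] into committed; committed now {a=26, d=17, e=16}
Op 7: UPDATE d=12 (auto-commit; committed d=12)
Op 8: BEGIN: in_txn=True, pending={}
Final committed: {a=26, d=12, e=16}

Answer: 26 0 12 16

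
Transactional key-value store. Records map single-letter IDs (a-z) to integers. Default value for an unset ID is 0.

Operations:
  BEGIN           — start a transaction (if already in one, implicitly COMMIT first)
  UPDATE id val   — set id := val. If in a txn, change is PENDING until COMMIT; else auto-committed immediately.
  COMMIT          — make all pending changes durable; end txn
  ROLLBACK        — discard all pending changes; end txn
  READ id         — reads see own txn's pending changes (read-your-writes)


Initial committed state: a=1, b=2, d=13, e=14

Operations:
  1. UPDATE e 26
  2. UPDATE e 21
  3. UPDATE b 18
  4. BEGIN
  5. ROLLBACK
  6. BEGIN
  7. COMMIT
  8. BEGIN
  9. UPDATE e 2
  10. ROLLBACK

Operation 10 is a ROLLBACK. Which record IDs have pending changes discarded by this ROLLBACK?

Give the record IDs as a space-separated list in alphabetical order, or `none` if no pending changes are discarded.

Initial committed: {a=1, b=2, d=13, e=14}
Op 1: UPDATE e=26 (auto-commit; committed e=26)
Op 2: UPDATE e=21 (auto-commit; committed e=21)
Op 3: UPDATE b=18 (auto-commit; committed b=18)
Op 4: BEGIN: in_txn=True, pending={}
Op 5: ROLLBACK: discarded pending []; in_txn=False
Op 6: BEGIN: in_txn=True, pending={}
Op 7: COMMIT: merged [] into committed; committed now {a=1, b=18, d=13, e=21}
Op 8: BEGIN: in_txn=True, pending={}
Op 9: UPDATE e=2 (pending; pending now {e=2})
Op 10: ROLLBACK: discarded pending ['e']; in_txn=False
ROLLBACK at op 10 discards: ['e']

Answer: e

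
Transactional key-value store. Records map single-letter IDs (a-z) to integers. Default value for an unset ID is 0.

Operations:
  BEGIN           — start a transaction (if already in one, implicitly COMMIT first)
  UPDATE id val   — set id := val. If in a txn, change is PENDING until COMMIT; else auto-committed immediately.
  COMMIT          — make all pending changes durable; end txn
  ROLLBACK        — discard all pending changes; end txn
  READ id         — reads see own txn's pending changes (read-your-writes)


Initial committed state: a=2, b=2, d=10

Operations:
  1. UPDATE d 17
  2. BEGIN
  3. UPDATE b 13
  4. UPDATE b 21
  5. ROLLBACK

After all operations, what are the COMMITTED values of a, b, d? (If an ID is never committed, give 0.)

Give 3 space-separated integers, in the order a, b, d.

Initial committed: {a=2, b=2, d=10}
Op 1: UPDATE d=17 (auto-commit; committed d=17)
Op 2: BEGIN: in_txn=True, pending={}
Op 3: UPDATE b=13 (pending; pending now {b=13})
Op 4: UPDATE b=21 (pending; pending now {b=21})
Op 5: ROLLBACK: discarded pending ['b']; in_txn=False
Final committed: {a=2, b=2, d=17}

Answer: 2 2 17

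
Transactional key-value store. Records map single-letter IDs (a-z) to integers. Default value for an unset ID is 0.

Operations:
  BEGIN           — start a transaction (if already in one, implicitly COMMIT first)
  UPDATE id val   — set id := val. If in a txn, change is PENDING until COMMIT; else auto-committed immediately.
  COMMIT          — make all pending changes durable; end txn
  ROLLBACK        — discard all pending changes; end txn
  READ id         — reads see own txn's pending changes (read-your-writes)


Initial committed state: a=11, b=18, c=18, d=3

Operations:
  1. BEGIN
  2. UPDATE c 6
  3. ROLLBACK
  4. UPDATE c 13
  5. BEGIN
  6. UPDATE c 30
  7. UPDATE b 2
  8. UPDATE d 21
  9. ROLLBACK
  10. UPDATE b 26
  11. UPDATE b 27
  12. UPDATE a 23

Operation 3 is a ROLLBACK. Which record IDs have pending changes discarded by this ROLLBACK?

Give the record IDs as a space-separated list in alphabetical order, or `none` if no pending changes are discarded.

Answer: c

Derivation:
Initial committed: {a=11, b=18, c=18, d=3}
Op 1: BEGIN: in_txn=True, pending={}
Op 2: UPDATE c=6 (pending; pending now {c=6})
Op 3: ROLLBACK: discarded pending ['c']; in_txn=False
Op 4: UPDATE c=13 (auto-commit; committed c=13)
Op 5: BEGIN: in_txn=True, pending={}
Op 6: UPDATE c=30 (pending; pending now {c=30})
Op 7: UPDATE b=2 (pending; pending now {b=2, c=30})
Op 8: UPDATE d=21 (pending; pending now {b=2, c=30, d=21})
Op 9: ROLLBACK: discarded pending ['b', 'c', 'd']; in_txn=False
Op 10: UPDATE b=26 (auto-commit; committed b=26)
Op 11: UPDATE b=27 (auto-commit; committed b=27)
Op 12: UPDATE a=23 (auto-commit; committed a=23)
ROLLBACK at op 3 discards: ['c']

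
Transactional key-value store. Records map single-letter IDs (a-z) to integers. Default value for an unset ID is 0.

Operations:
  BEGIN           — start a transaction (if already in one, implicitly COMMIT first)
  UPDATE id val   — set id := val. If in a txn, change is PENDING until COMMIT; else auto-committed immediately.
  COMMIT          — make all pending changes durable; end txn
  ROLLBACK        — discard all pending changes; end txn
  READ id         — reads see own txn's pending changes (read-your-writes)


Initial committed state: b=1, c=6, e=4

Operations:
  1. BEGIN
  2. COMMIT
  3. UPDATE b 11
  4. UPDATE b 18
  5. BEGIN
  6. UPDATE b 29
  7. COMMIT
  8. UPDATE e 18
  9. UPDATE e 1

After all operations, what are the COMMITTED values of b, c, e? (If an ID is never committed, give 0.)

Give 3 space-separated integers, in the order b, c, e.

Initial committed: {b=1, c=6, e=4}
Op 1: BEGIN: in_txn=True, pending={}
Op 2: COMMIT: merged [] into committed; committed now {b=1, c=6, e=4}
Op 3: UPDATE b=11 (auto-commit; committed b=11)
Op 4: UPDATE b=18 (auto-commit; committed b=18)
Op 5: BEGIN: in_txn=True, pending={}
Op 6: UPDATE b=29 (pending; pending now {b=29})
Op 7: COMMIT: merged ['b'] into committed; committed now {b=29, c=6, e=4}
Op 8: UPDATE e=18 (auto-commit; committed e=18)
Op 9: UPDATE e=1 (auto-commit; committed e=1)
Final committed: {b=29, c=6, e=1}

Answer: 29 6 1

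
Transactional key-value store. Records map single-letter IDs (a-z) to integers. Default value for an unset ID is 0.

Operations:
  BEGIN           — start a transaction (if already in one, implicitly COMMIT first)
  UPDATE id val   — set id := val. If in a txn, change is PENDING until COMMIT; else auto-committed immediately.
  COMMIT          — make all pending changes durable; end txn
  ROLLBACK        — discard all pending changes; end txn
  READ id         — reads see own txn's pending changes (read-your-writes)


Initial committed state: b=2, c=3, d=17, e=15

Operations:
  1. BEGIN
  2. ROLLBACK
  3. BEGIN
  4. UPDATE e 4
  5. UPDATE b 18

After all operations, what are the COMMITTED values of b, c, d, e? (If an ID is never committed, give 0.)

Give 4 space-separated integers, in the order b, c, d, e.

Answer: 2 3 17 15

Derivation:
Initial committed: {b=2, c=3, d=17, e=15}
Op 1: BEGIN: in_txn=True, pending={}
Op 2: ROLLBACK: discarded pending []; in_txn=False
Op 3: BEGIN: in_txn=True, pending={}
Op 4: UPDATE e=4 (pending; pending now {e=4})
Op 5: UPDATE b=18 (pending; pending now {b=18, e=4})
Final committed: {b=2, c=3, d=17, e=15}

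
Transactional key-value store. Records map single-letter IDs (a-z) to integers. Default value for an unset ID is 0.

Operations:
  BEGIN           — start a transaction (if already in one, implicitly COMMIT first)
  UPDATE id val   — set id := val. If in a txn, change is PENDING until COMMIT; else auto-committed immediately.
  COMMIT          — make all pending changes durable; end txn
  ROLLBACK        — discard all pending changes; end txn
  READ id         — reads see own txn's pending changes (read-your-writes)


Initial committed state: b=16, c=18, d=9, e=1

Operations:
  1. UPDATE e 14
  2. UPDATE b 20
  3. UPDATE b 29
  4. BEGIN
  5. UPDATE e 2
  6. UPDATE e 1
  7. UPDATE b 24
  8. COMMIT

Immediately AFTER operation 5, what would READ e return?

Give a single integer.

Initial committed: {b=16, c=18, d=9, e=1}
Op 1: UPDATE e=14 (auto-commit; committed e=14)
Op 2: UPDATE b=20 (auto-commit; committed b=20)
Op 3: UPDATE b=29 (auto-commit; committed b=29)
Op 4: BEGIN: in_txn=True, pending={}
Op 5: UPDATE e=2 (pending; pending now {e=2})
After op 5: visible(e) = 2 (pending={e=2}, committed={b=29, c=18, d=9, e=14})

Answer: 2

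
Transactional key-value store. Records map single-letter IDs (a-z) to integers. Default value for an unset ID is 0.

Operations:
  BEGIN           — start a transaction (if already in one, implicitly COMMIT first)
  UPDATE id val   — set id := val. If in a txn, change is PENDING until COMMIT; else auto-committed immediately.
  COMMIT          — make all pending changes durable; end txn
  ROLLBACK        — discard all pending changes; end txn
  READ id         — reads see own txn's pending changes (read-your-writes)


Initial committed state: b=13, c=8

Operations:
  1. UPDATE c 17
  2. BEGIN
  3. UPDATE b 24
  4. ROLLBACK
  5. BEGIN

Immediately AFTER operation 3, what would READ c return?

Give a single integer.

Answer: 17

Derivation:
Initial committed: {b=13, c=8}
Op 1: UPDATE c=17 (auto-commit; committed c=17)
Op 2: BEGIN: in_txn=True, pending={}
Op 3: UPDATE b=24 (pending; pending now {b=24})
After op 3: visible(c) = 17 (pending={b=24}, committed={b=13, c=17})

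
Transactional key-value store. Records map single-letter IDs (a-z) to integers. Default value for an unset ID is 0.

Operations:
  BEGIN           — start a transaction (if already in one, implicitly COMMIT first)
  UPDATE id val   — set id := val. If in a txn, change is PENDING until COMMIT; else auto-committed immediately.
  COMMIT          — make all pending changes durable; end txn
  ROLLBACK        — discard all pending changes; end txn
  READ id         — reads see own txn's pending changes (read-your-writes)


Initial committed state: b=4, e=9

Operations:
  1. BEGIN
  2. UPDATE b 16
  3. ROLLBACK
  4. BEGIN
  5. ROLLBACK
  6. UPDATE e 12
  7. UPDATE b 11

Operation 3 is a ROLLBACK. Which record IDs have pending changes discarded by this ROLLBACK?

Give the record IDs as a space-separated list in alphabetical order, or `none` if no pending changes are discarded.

Answer: b

Derivation:
Initial committed: {b=4, e=9}
Op 1: BEGIN: in_txn=True, pending={}
Op 2: UPDATE b=16 (pending; pending now {b=16})
Op 3: ROLLBACK: discarded pending ['b']; in_txn=False
Op 4: BEGIN: in_txn=True, pending={}
Op 5: ROLLBACK: discarded pending []; in_txn=False
Op 6: UPDATE e=12 (auto-commit; committed e=12)
Op 7: UPDATE b=11 (auto-commit; committed b=11)
ROLLBACK at op 3 discards: ['b']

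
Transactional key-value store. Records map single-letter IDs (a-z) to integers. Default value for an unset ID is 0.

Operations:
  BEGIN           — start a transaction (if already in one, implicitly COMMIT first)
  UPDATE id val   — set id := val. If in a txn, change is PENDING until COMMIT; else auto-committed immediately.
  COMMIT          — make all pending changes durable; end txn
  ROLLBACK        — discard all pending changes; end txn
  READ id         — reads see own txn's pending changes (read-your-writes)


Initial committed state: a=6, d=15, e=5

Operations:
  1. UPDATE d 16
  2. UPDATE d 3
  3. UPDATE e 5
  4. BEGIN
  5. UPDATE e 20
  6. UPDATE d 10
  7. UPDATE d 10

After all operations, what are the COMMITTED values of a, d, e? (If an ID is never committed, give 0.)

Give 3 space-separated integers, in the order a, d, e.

Answer: 6 3 5

Derivation:
Initial committed: {a=6, d=15, e=5}
Op 1: UPDATE d=16 (auto-commit; committed d=16)
Op 2: UPDATE d=3 (auto-commit; committed d=3)
Op 3: UPDATE e=5 (auto-commit; committed e=5)
Op 4: BEGIN: in_txn=True, pending={}
Op 5: UPDATE e=20 (pending; pending now {e=20})
Op 6: UPDATE d=10 (pending; pending now {d=10, e=20})
Op 7: UPDATE d=10 (pending; pending now {d=10, e=20})
Final committed: {a=6, d=3, e=5}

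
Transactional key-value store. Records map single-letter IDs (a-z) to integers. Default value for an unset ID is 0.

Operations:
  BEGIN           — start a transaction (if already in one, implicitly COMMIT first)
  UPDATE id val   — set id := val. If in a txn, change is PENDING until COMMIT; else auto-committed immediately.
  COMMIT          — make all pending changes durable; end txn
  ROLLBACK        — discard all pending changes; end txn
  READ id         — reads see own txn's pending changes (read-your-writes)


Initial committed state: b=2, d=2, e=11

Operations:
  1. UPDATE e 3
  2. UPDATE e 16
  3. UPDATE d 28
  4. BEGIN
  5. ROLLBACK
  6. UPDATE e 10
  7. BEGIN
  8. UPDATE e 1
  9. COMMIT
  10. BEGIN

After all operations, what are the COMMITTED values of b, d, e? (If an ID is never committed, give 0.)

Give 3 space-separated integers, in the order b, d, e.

Answer: 2 28 1

Derivation:
Initial committed: {b=2, d=2, e=11}
Op 1: UPDATE e=3 (auto-commit; committed e=3)
Op 2: UPDATE e=16 (auto-commit; committed e=16)
Op 3: UPDATE d=28 (auto-commit; committed d=28)
Op 4: BEGIN: in_txn=True, pending={}
Op 5: ROLLBACK: discarded pending []; in_txn=False
Op 6: UPDATE e=10 (auto-commit; committed e=10)
Op 7: BEGIN: in_txn=True, pending={}
Op 8: UPDATE e=1 (pending; pending now {e=1})
Op 9: COMMIT: merged ['e'] into committed; committed now {b=2, d=28, e=1}
Op 10: BEGIN: in_txn=True, pending={}
Final committed: {b=2, d=28, e=1}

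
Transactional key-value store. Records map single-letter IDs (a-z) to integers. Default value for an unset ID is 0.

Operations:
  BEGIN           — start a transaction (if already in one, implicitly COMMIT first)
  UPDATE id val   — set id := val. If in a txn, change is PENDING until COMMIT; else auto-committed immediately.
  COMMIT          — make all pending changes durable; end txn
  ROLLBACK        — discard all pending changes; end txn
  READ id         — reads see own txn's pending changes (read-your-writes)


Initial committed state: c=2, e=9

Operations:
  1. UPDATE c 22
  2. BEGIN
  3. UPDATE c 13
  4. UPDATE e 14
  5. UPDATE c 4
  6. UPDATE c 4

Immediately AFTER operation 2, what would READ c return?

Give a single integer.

Answer: 22

Derivation:
Initial committed: {c=2, e=9}
Op 1: UPDATE c=22 (auto-commit; committed c=22)
Op 2: BEGIN: in_txn=True, pending={}
After op 2: visible(c) = 22 (pending={}, committed={c=22, e=9})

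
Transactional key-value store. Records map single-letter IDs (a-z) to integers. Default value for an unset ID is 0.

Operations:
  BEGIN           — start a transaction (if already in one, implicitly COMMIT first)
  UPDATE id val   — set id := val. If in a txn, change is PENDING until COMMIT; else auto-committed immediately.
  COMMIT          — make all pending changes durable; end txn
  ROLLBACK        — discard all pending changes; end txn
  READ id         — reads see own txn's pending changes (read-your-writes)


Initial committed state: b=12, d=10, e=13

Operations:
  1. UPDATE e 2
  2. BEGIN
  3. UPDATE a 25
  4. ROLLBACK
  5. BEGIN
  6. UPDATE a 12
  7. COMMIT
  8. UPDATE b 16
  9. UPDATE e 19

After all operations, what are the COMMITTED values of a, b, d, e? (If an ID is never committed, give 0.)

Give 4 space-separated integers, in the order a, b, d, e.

Initial committed: {b=12, d=10, e=13}
Op 1: UPDATE e=2 (auto-commit; committed e=2)
Op 2: BEGIN: in_txn=True, pending={}
Op 3: UPDATE a=25 (pending; pending now {a=25})
Op 4: ROLLBACK: discarded pending ['a']; in_txn=False
Op 5: BEGIN: in_txn=True, pending={}
Op 6: UPDATE a=12 (pending; pending now {a=12})
Op 7: COMMIT: merged ['a'] into committed; committed now {a=12, b=12, d=10, e=2}
Op 8: UPDATE b=16 (auto-commit; committed b=16)
Op 9: UPDATE e=19 (auto-commit; committed e=19)
Final committed: {a=12, b=16, d=10, e=19}

Answer: 12 16 10 19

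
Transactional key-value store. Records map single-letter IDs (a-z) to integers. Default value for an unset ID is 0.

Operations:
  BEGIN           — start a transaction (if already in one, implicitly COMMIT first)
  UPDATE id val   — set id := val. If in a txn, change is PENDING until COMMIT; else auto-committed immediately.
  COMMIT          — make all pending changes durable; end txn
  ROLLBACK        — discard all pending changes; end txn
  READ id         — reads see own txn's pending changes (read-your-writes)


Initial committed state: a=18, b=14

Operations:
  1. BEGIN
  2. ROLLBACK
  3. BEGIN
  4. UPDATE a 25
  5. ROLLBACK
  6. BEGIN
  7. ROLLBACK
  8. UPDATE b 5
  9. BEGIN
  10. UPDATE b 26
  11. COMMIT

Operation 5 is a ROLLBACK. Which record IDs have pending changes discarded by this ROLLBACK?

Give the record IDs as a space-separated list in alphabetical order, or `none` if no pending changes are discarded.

Initial committed: {a=18, b=14}
Op 1: BEGIN: in_txn=True, pending={}
Op 2: ROLLBACK: discarded pending []; in_txn=False
Op 3: BEGIN: in_txn=True, pending={}
Op 4: UPDATE a=25 (pending; pending now {a=25})
Op 5: ROLLBACK: discarded pending ['a']; in_txn=False
Op 6: BEGIN: in_txn=True, pending={}
Op 7: ROLLBACK: discarded pending []; in_txn=False
Op 8: UPDATE b=5 (auto-commit; committed b=5)
Op 9: BEGIN: in_txn=True, pending={}
Op 10: UPDATE b=26 (pending; pending now {b=26})
Op 11: COMMIT: merged ['b'] into committed; committed now {a=18, b=26}
ROLLBACK at op 5 discards: ['a']

Answer: a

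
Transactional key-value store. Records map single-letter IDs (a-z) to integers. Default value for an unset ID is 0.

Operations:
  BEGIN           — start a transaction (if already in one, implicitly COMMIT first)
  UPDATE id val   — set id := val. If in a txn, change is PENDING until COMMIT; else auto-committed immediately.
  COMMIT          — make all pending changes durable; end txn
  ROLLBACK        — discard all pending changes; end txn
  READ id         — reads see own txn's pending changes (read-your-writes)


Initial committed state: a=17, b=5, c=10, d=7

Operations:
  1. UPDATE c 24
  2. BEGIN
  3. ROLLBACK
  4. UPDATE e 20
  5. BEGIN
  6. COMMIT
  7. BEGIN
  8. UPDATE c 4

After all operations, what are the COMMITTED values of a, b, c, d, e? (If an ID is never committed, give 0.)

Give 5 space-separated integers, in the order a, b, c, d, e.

Initial committed: {a=17, b=5, c=10, d=7}
Op 1: UPDATE c=24 (auto-commit; committed c=24)
Op 2: BEGIN: in_txn=True, pending={}
Op 3: ROLLBACK: discarded pending []; in_txn=False
Op 4: UPDATE e=20 (auto-commit; committed e=20)
Op 5: BEGIN: in_txn=True, pending={}
Op 6: COMMIT: merged [] into committed; committed now {a=17, b=5, c=24, d=7, e=20}
Op 7: BEGIN: in_txn=True, pending={}
Op 8: UPDATE c=4 (pending; pending now {c=4})
Final committed: {a=17, b=5, c=24, d=7, e=20}

Answer: 17 5 24 7 20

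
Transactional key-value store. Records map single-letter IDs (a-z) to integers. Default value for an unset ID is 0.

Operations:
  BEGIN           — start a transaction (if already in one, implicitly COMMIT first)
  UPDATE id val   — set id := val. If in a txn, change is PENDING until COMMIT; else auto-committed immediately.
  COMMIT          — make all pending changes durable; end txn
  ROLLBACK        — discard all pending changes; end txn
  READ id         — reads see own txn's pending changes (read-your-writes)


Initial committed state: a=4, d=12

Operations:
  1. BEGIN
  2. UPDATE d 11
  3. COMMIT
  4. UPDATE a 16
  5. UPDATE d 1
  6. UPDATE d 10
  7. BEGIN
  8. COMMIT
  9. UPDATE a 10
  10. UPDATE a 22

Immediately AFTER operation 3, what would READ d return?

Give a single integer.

Initial committed: {a=4, d=12}
Op 1: BEGIN: in_txn=True, pending={}
Op 2: UPDATE d=11 (pending; pending now {d=11})
Op 3: COMMIT: merged ['d'] into committed; committed now {a=4, d=11}
After op 3: visible(d) = 11 (pending={}, committed={a=4, d=11})

Answer: 11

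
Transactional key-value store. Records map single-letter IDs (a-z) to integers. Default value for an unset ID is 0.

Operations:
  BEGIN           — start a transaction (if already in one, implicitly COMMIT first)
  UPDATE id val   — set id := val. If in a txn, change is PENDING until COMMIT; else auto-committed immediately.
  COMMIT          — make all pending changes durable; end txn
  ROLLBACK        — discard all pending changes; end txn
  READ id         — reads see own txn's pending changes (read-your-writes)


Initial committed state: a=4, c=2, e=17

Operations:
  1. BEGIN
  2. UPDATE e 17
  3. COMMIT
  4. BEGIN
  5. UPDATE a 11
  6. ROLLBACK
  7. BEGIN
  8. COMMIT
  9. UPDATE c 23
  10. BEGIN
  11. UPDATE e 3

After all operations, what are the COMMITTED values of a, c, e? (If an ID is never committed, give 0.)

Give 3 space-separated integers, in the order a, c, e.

Initial committed: {a=4, c=2, e=17}
Op 1: BEGIN: in_txn=True, pending={}
Op 2: UPDATE e=17 (pending; pending now {e=17})
Op 3: COMMIT: merged ['e'] into committed; committed now {a=4, c=2, e=17}
Op 4: BEGIN: in_txn=True, pending={}
Op 5: UPDATE a=11 (pending; pending now {a=11})
Op 6: ROLLBACK: discarded pending ['a']; in_txn=False
Op 7: BEGIN: in_txn=True, pending={}
Op 8: COMMIT: merged [] into committed; committed now {a=4, c=2, e=17}
Op 9: UPDATE c=23 (auto-commit; committed c=23)
Op 10: BEGIN: in_txn=True, pending={}
Op 11: UPDATE e=3 (pending; pending now {e=3})
Final committed: {a=4, c=23, e=17}

Answer: 4 23 17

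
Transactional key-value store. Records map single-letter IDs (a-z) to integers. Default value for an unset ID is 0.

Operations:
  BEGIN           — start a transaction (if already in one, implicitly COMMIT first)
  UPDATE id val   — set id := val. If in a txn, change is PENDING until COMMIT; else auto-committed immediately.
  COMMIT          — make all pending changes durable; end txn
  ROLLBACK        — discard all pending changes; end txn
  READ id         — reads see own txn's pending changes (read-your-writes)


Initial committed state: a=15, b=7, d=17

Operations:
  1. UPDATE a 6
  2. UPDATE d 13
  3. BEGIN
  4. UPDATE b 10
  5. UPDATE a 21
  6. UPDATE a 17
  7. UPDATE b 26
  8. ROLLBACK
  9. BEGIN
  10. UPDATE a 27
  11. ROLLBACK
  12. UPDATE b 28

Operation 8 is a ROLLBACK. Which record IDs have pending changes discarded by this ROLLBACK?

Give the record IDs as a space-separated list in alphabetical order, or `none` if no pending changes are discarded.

Answer: a b

Derivation:
Initial committed: {a=15, b=7, d=17}
Op 1: UPDATE a=6 (auto-commit; committed a=6)
Op 2: UPDATE d=13 (auto-commit; committed d=13)
Op 3: BEGIN: in_txn=True, pending={}
Op 4: UPDATE b=10 (pending; pending now {b=10})
Op 5: UPDATE a=21 (pending; pending now {a=21, b=10})
Op 6: UPDATE a=17 (pending; pending now {a=17, b=10})
Op 7: UPDATE b=26 (pending; pending now {a=17, b=26})
Op 8: ROLLBACK: discarded pending ['a', 'b']; in_txn=False
Op 9: BEGIN: in_txn=True, pending={}
Op 10: UPDATE a=27 (pending; pending now {a=27})
Op 11: ROLLBACK: discarded pending ['a']; in_txn=False
Op 12: UPDATE b=28 (auto-commit; committed b=28)
ROLLBACK at op 8 discards: ['a', 'b']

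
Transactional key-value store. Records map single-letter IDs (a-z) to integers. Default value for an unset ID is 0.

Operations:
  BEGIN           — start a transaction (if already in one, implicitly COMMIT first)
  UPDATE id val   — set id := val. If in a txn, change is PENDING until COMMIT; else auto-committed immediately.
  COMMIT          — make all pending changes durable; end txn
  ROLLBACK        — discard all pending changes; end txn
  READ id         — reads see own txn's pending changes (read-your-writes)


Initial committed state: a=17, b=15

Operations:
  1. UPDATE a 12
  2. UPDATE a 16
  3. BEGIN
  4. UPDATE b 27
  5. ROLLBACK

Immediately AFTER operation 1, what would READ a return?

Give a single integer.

Initial committed: {a=17, b=15}
Op 1: UPDATE a=12 (auto-commit; committed a=12)
After op 1: visible(a) = 12 (pending={}, committed={a=12, b=15})

Answer: 12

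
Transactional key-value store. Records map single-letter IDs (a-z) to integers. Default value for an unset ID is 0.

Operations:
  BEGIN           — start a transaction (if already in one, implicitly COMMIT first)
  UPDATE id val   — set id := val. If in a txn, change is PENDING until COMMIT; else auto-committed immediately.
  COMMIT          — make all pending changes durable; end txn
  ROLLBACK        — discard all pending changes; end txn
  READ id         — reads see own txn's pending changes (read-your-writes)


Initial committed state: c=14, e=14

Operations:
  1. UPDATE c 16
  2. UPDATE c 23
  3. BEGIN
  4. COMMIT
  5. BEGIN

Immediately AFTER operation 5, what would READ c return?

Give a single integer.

Answer: 23

Derivation:
Initial committed: {c=14, e=14}
Op 1: UPDATE c=16 (auto-commit; committed c=16)
Op 2: UPDATE c=23 (auto-commit; committed c=23)
Op 3: BEGIN: in_txn=True, pending={}
Op 4: COMMIT: merged [] into committed; committed now {c=23, e=14}
Op 5: BEGIN: in_txn=True, pending={}
After op 5: visible(c) = 23 (pending={}, committed={c=23, e=14})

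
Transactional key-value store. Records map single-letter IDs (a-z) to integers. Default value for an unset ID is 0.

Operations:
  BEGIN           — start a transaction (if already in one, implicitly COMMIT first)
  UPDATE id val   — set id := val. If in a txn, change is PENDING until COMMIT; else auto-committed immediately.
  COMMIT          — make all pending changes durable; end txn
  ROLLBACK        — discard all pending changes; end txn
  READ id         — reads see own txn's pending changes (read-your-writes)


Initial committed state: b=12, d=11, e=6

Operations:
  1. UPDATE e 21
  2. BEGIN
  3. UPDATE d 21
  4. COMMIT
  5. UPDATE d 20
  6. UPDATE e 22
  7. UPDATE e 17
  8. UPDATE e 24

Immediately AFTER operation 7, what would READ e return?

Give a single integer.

Initial committed: {b=12, d=11, e=6}
Op 1: UPDATE e=21 (auto-commit; committed e=21)
Op 2: BEGIN: in_txn=True, pending={}
Op 3: UPDATE d=21 (pending; pending now {d=21})
Op 4: COMMIT: merged ['d'] into committed; committed now {b=12, d=21, e=21}
Op 5: UPDATE d=20 (auto-commit; committed d=20)
Op 6: UPDATE e=22 (auto-commit; committed e=22)
Op 7: UPDATE e=17 (auto-commit; committed e=17)
After op 7: visible(e) = 17 (pending={}, committed={b=12, d=20, e=17})

Answer: 17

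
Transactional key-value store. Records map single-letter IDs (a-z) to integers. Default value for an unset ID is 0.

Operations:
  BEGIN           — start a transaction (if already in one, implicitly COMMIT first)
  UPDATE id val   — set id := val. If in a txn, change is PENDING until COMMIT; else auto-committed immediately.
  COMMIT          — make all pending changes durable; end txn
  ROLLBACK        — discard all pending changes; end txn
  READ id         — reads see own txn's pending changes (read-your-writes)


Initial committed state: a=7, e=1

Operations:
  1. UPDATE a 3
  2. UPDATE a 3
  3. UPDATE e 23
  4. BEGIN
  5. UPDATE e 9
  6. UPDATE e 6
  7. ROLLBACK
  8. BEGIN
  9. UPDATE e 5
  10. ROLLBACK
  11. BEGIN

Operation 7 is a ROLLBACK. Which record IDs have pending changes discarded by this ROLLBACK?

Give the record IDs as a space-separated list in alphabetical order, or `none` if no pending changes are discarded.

Initial committed: {a=7, e=1}
Op 1: UPDATE a=3 (auto-commit; committed a=3)
Op 2: UPDATE a=3 (auto-commit; committed a=3)
Op 3: UPDATE e=23 (auto-commit; committed e=23)
Op 4: BEGIN: in_txn=True, pending={}
Op 5: UPDATE e=9 (pending; pending now {e=9})
Op 6: UPDATE e=6 (pending; pending now {e=6})
Op 7: ROLLBACK: discarded pending ['e']; in_txn=False
Op 8: BEGIN: in_txn=True, pending={}
Op 9: UPDATE e=5 (pending; pending now {e=5})
Op 10: ROLLBACK: discarded pending ['e']; in_txn=False
Op 11: BEGIN: in_txn=True, pending={}
ROLLBACK at op 7 discards: ['e']

Answer: e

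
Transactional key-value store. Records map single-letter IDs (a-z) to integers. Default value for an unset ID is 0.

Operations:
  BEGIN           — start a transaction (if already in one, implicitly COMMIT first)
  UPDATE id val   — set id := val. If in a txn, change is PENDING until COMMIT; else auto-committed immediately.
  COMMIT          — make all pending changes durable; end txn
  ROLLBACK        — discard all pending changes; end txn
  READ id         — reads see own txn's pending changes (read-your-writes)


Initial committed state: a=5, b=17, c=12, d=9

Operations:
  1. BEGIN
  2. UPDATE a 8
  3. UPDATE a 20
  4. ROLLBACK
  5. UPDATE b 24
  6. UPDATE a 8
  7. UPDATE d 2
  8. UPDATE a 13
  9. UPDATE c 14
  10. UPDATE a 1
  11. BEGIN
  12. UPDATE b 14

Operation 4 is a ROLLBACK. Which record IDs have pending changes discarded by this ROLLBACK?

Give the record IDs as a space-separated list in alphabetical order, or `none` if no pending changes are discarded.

Answer: a

Derivation:
Initial committed: {a=5, b=17, c=12, d=9}
Op 1: BEGIN: in_txn=True, pending={}
Op 2: UPDATE a=8 (pending; pending now {a=8})
Op 3: UPDATE a=20 (pending; pending now {a=20})
Op 4: ROLLBACK: discarded pending ['a']; in_txn=False
Op 5: UPDATE b=24 (auto-commit; committed b=24)
Op 6: UPDATE a=8 (auto-commit; committed a=8)
Op 7: UPDATE d=2 (auto-commit; committed d=2)
Op 8: UPDATE a=13 (auto-commit; committed a=13)
Op 9: UPDATE c=14 (auto-commit; committed c=14)
Op 10: UPDATE a=1 (auto-commit; committed a=1)
Op 11: BEGIN: in_txn=True, pending={}
Op 12: UPDATE b=14 (pending; pending now {b=14})
ROLLBACK at op 4 discards: ['a']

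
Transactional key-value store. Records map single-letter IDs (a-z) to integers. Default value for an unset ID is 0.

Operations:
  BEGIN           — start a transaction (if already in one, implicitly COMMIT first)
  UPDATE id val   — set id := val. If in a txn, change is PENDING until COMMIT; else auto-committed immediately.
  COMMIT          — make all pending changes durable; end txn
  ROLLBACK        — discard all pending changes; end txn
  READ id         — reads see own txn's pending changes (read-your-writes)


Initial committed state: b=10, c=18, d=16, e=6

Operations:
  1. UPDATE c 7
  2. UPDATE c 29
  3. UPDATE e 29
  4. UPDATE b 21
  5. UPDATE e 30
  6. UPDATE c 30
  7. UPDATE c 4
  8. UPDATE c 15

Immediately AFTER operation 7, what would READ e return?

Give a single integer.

Answer: 30

Derivation:
Initial committed: {b=10, c=18, d=16, e=6}
Op 1: UPDATE c=7 (auto-commit; committed c=7)
Op 2: UPDATE c=29 (auto-commit; committed c=29)
Op 3: UPDATE e=29 (auto-commit; committed e=29)
Op 4: UPDATE b=21 (auto-commit; committed b=21)
Op 5: UPDATE e=30 (auto-commit; committed e=30)
Op 6: UPDATE c=30 (auto-commit; committed c=30)
Op 7: UPDATE c=4 (auto-commit; committed c=4)
After op 7: visible(e) = 30 (pending={}, committed={b=21, c=4, d=16, e=30})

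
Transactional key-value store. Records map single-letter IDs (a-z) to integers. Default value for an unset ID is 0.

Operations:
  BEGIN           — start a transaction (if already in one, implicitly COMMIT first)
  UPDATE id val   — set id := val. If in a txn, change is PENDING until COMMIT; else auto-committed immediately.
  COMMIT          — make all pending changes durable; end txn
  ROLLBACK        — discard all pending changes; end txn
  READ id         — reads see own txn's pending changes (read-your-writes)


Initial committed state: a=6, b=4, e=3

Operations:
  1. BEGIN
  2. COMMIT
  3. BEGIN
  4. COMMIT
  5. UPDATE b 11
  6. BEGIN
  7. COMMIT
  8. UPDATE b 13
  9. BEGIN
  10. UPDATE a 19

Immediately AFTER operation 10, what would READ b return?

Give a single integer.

Initial committed: {a=6, b=4, e=3}
Op 1: BEGIN: in_txn=True, pending={}
Op 2: COMMIT: merged [] into committed; committed now {a=6, b=4, e=3}
Op 3: BEGIN: in_txn=True, pending={}
Op 4: COMMIT: merged [] into committed; committed now {a=6, b=4, e=3}
Op 5: UPDATE b=11 (auto-commit; committed b=11)
Op 6: BEGIN: in_txn=True, pending={}
Op 7: COMMIT: merged [] into committed; committed now {a=6, b=11, e=3}
Op 8: UPDATE b=13 (auto-commit; committed b=13)
Op 9: BEGIN: in_txn=True, pending={}
Op 10: UPDATE a=19 (pending; pending now {a=19})
After op 10: visible(b) = 13 (pending={a=19}, committed={a=6, b=13, e=3})

Answer: 13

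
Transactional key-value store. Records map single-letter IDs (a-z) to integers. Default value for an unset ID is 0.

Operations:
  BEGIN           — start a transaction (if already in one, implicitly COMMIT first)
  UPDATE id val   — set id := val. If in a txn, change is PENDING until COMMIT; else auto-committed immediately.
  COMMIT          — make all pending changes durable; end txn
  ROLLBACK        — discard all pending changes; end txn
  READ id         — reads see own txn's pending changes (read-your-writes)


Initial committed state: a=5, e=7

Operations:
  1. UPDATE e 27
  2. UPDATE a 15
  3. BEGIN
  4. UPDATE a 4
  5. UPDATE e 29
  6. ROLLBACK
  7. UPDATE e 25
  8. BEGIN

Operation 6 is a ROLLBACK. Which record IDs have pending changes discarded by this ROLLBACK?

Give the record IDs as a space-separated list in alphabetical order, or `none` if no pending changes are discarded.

Initial committed: {a=5, e=7}
Op 1: UPDATE e=27 (auto-commit; committed e=27)
Op 2: UPDATE a=15 (auto-commit; committed a=15)
Op 3: BEGIN: in_txn=True, pending={}
Op 4: UPDATE a=4 (pending; pending now {a=4})
Op 5: UPDATE e=29 (pending; pending now {a=4, e=29})
Op 6: ROLLBACK: discarded pending ['a', 'e']; in_txn=False
Op 7: UPDATE e=25 (auto-commit; committed e=25)
Op 8: BEGIN: in_txn=True, pending={}
ROLLBACK at op 6 discards: ['a', 'e']

Answer: a e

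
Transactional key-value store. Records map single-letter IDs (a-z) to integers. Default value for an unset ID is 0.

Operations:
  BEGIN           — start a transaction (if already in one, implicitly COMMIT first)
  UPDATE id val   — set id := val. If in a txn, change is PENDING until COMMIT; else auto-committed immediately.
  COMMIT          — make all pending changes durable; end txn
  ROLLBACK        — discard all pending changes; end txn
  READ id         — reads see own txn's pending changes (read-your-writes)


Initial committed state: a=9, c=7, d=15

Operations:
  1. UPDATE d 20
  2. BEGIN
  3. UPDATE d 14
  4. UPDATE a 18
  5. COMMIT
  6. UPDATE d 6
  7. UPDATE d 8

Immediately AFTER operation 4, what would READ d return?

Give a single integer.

Answer: 14

Derivation:
Initial committed: {a=9, c=7, d=15}
Op 1: UPDATE d=20 (auto-commit; committed d=20)
Op 2: BEGIN: in_txn=True, pending={}
Op 3: UPDATE d=14 (pending; pending now {d=14})
Op 4: UPDATE a=18 (pending; pending now {a=18, d=14})
After op 4: visible(d) = 14 (pending={a=18, d=14}, committed={a=9, c=7, d=20})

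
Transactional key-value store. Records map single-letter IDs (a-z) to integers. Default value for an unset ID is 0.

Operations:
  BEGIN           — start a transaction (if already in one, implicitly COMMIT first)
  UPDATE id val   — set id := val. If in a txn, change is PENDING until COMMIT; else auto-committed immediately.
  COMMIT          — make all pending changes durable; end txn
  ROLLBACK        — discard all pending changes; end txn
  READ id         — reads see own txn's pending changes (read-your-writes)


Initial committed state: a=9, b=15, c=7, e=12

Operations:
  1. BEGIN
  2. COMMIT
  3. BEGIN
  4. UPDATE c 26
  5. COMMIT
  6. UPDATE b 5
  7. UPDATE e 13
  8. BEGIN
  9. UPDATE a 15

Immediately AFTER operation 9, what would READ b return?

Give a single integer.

Answer: 5

Derivation:
Initial committed: {a=9, b=15, c=7, e=12}
Op 1: BEGIN: in_txn=True, pending={}
Op 2: COMMIT: merged [] into committed; committed now {a=9, b=15, c=7, e=12}
Op 3: BEGIN: in_txn=True, pending={}
Op 4: UPDATE c=26 (pending; pending now {c=26})
Op 5: COMMIT: merged ['c'] into committed; committed now {a=9, b=15, c=26, e=12}
Op 6: UPDATE b=5 (auto-commit; committed b=5)
Op 7: UPDATE e=13 (auto-commit; committed e=13)
Op 8: BEGIN: in_txn=True, pending={}
Op 9: UPDATE a=15 (pending; pending now {a=15})
After op 9: visible(b) = 5 (pending={a=15}, committed={a=9, b=5, c=26, e=13})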